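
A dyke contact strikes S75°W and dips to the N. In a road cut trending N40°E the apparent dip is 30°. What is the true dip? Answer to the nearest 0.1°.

45.2°

β = acute angle between strike S75°W and section N40°E = 35°.
tan(true dip) = tan 30° / sin 35° = 1.0066
δ = arctan(1.0066) = 45.19°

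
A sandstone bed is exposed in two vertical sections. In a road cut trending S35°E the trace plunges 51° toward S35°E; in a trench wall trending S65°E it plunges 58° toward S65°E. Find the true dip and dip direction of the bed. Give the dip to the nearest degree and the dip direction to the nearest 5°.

Each apparent-dip line lies in the plane. As unit vectors (x east, y north, z up), v₁ plunges 51°→S35°E and v₂ plunges 58°→S65°E.
Cross product v₁ × v₂ gives the pole to the plane: n ∝ (0.263, -0.067, 0.167).
True dip = arccos(n_z / |n|) = arccos(0.5233) = 58.4°.
The horizontal component of n points toward azimuth atan2(n_x, n_y) = 104°, the dip direction.

true dip 58°, dip direction 105°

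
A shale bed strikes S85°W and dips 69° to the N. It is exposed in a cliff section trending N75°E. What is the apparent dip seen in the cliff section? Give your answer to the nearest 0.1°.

24.3°

The strike is S85°W and the section trends N75°E; the acute angle between them is β = 10°.
tan(apparent dip) = tan 69° · sin 10° = 0.4524
apparent dip = arctan 0.4524 = 24.34°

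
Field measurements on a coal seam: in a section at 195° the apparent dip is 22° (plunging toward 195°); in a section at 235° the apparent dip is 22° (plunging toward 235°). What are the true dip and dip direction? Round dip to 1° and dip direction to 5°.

true dip 23°, dip direction 215°

Each apparent-dip line lies in the plane. As unit vectors (x east, y north, z up), v₁ plunges 22°→195° and v₂ plunges 22°→235°.
n = v₁ × v₂ = (-0.136, -0.195, 0.553) (taken with n_z > 0).
tan δ = √(n_x²+n_y²)/n_z = 0.238/0.553, so δ = 23.3°.
Dip direction = atan2(-0.136, -0.195) = 215° (azimuth of n's horizontal projection).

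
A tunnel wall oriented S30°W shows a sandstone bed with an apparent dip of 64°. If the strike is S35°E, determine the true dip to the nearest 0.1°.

The section is 65° from the strike.
tan δ = tan α / sin β = tan 64° / sin 65° = 2.0503 / 0.9063 = 2.2623
true dip = arctan 2.2623 = 66.15°

66.2°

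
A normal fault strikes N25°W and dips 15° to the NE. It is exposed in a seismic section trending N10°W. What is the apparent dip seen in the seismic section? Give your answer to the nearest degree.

4°

Angle between strike (N25°W) and section (N10°W): β = 15°.
tan α = tan 15° × sin 15° = 0.2679 × 0.2588 = 0.0694
α = arctan(0.0694) = 3.97°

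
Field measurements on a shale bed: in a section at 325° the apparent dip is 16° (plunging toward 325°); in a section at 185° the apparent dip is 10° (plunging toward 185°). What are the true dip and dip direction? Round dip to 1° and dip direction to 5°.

Represent each trace as a vector plunging at its apparent dip toward its trend (east-north-up frame): v₁ = (-0.551, 0.787, -0.276), v₂ = (-0.086, -0.981, -0.174).
The plane normal is n = v₁ × v₂ ∝ (-0.407, -0.072, 0.609).
True dip = arccos(n_z / |n|) = arccos(0.8271) = 34.2°.
Dip direction = azimuth of (n_x, n_y) = atan2(-0.407, -0.072) = 260°.

true dip 34°, dip direction 260°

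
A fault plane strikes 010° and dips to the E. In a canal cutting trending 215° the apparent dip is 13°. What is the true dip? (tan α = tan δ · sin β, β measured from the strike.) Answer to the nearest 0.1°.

28.6°

β = acute angle between strike 010° and section 215° = 25°.
tan(true dip) = tan 13° / sin 25° = 0.5463
δ = arctan(0.5463) = 28.65°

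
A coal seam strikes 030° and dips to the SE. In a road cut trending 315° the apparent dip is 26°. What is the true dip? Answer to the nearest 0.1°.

26.8°

The section is 75° from the strike.
tan δ = tan α / sin β = tan 26° / sin 75° = 0.4877 / 0.9659 = 0.5049
true dip = arctan 0.5049 = 26.79°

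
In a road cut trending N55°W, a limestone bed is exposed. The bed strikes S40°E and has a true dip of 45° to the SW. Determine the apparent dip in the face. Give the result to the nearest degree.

15°

Angle between strike (S40°E) and section (N55°W): β = 15°.
tan(apparent dip) = tan 45° · sin 15° = 0.2588
apparent dip = arctan 0.2588 = 14.51°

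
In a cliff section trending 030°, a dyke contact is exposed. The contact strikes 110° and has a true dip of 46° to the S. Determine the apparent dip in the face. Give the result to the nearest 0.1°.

The strike is 110° and the section trends 030°; the acute angle between them is β = 80°.
tan(apparent dip) = tan 46° · sin 80° = 1.0198
apparent dip = arctan 1.0198 = 45.56°

45.6°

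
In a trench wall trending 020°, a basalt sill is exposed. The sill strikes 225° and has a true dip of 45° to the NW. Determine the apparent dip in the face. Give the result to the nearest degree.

23°

Angle between strike (225°) and section (020°): β = 25°.
tan(apparent dip) = tan 45° · sin 25° = 0.4226
apparent dip = arctan 0.4226 = 22.91°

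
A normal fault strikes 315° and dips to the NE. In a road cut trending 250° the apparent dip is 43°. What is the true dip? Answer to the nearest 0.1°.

β = acute angle between strike 315° and section 250° = 65°.
tan(true dip) = tan 43° / sin 65° = 1.0289
δ = arctan(1.0289) = 45.82°

45.8°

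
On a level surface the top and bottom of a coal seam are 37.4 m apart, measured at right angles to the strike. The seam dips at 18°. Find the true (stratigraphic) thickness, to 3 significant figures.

11.6 m

True thickness t = w · sin(dip) = 37.4 × sin 18°
t = 37.4 × 0.3090 = 11.557 m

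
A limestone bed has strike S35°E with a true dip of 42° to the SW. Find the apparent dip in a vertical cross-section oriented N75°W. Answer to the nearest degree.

The section lies 40° from the strike.
tan(apparent dip) = tan 42° · sin 40° = 0.5788
apparent dip = arctan 0.5788 = 30.06°

30°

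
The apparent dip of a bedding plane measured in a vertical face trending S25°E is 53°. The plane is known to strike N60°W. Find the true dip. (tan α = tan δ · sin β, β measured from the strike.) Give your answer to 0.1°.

The section is 35° from the strike.
tan δ = tan α / sin β = tan 53° / sin 35° = 1.3270 / 0.5736 = 2.3136
true dip = arctan 2.3136 = 66.62°

66.6°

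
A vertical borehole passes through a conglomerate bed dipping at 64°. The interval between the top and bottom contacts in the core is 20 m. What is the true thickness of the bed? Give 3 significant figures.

True thickness t = h · cos(dip) = 20 × cos 64°
t = 20 × 0.4384 = 8.767 m

8.77 m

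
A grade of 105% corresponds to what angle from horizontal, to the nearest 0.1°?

tan θ = 105/100 = 1.0500
θ = arctan(1.0500) = 46.40°

46.4°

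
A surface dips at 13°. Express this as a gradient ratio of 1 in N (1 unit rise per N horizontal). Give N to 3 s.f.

1 in 4.33

1 : N means tan θ = 1/N, so N = 1/tan 13° = 1/0.2309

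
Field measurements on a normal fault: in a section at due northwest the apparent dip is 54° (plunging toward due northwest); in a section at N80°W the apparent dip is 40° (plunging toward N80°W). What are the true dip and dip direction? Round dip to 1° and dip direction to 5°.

The two traces are lines in the plane: v₁ = (sin 315°·cos 54°, cos 315°·cos 54°, −sin 54°), v₂ = (sin 280°·cos 40°, cos 280°·cos 40°, −sin 40°).
n = v₁ × v₂ = (-0.160, 0.343, 0.258) (taken with n_z > 0).
True dip = arccos(n_z / |n|) = arccos(0.5637) = 55.7°.
Dip direction = azimuth of (n_x, n_y) = atan2(-0.160, 0.343) = 335°.

true dip 56°, dip direction 335°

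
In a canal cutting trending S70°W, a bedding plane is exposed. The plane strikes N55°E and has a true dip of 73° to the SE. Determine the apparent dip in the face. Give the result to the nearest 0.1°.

40.2°

The strike is N55°E and the section trends S70°W; the acute angle between them is β = 15°.
tan α = tan 73° × sin 15° = 3.2709 × 0.2588 = 0.8466
apparent dip = arctan 0.8466 = 40.25°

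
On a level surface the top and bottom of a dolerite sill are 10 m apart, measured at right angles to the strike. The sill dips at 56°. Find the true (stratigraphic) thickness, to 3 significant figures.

8.29 m

True thickness t = w · sin(dip) = 10 × sin 56°
t = 10 × 0.8290 = 8.290 m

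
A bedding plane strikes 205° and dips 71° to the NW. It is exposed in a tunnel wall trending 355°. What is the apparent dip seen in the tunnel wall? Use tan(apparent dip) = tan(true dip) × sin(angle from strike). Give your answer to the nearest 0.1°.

The strike is 205° and the section trends 355°; the acute angle between them is β = 30°.
tan(apparent dip) = tan 71° · sin 30° = 1.4521
apparent dip = arctan 1.4521 = 55.45°

55.4°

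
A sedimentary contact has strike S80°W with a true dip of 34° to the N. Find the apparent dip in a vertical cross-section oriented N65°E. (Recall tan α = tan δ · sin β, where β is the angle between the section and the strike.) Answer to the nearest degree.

Angle between strike (S80°W) and section (N65°E): β = 15°.
tan α = tan 34° × sin 15° = 0.6745 × 0.2588 = 0.1746
α = arctan(0.1746) = 9.90°

10°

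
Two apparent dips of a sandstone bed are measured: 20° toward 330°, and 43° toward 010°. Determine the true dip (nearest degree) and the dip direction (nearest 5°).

The two traces are lines in the plane: v₁ = (sin 330°·cos 20°, cos 330°·cos 20°, −sin 20°), v₂ = (sin 10°·cos 43°, cos 10°·cos 43°, −sin 43°).
n = v₁ × v₂ = (0.309, 0.364, 0.442) (taken with n_z > 0).
tan δ = √(n_x²+n_y²)/n_z = 0.477/0.442, so δ = 47.2°.
Dip direction = atan2(0.309, 0.364) = 40° (azimuth of n's horizontal projection).

true dip 47°, dip direction 040°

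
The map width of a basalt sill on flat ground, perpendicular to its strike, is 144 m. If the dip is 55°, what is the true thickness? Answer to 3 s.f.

118 m

True thickness t = w · sin(dip) = 144 × sin 55°
t = 144 × 0.8192 = 117.958 m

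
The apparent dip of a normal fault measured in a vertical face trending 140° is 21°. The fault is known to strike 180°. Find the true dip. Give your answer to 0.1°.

30.8°

β = acute angle between strike 180° and section 140° = 40°.
tan(true dip) = tan 21° / sin 40° = 0.5972
true dip = arctan 0.5972 = 30.85°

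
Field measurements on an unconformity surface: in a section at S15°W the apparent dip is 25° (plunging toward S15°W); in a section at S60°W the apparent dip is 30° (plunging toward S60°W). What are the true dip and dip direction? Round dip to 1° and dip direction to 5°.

true dip 30°, dip direction 230°

The two traces are lines in the plane: v₁ = (sin 195°·cos 25°, cos 195°·cos 25°, −sin 25°), v₂ = (sin 240°·cos 30°, cos 240°·cos 30°, −sin 30°).
Cross product v₁ × v₂ gives the pole to the plane: n ∝ (-0.255, -0.200, 0.555).
Dip δ = arctan(|n_h|/n_z) = arctan(0.324/0.555) = 30.2°.
Dip direction = azimuth of (n_x, n_y) = atan2(-0.255, -0.200) = 232°.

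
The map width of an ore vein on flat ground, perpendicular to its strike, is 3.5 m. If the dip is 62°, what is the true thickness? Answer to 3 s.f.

3.09 m

True thickness t = w · sin(dip) = 3.5 × sin 62°
t = 3.5 × 0.8829 = 3.090 m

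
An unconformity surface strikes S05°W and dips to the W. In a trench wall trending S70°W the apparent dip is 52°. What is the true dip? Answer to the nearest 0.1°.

54.7°

β = acute angle between strike S05°W and section S70°W = 65°.
tan δ = tan α / sin β = tan 52° / sin 65° = 1.2799 / 0.9063 = 1.4123
δ = arctan(1.4123) = 54.70°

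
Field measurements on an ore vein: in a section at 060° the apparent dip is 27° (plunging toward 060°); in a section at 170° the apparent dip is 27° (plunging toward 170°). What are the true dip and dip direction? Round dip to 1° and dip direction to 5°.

Each apparent-dip line lies in the plane. As unit vectors (x east, y north, z up), v₁ plunges 27°→060° and v₂ plunges 27°→170°.
The plane normal is n = v₁ × v₂ ∝ (0.601, -0.280, 0.746).
tan δ = √(n_x²+n_y²)/n_z = 0.663/0.746, so δ = 41.6°.
The horizontal component of n points toward azimuth atan2(n_x, n_y) = 115°, the dip direction.

true dip 42°, dip direction 115°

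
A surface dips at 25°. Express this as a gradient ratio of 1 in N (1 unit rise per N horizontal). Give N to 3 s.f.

1 : N means tan θ = 1/N, so N = 1/tan 25° = 1/0.4663

1 in 2.14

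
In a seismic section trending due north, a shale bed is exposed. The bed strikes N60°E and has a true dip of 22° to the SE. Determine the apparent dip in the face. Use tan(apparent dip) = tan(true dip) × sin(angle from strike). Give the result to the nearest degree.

The strike is N60°E and the section trends due north; the acute angle between them is β = 60°.
tan α = tan 22° × sin 60° = 0.4040 × 0.8660 = 0.3499
apparent dip = arctan 0.3499 = 19.28°

19°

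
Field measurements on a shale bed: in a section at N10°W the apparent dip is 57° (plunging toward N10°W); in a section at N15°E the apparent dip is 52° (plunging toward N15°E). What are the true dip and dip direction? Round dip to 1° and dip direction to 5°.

true dip 57°, dip direction 340°

The two traces are lines in the plane: v₁ = (sin 350°·cos 57°, cos 350°·cos 57°, −sin 57°), v₂ = (sin 15°·cos 52°, cos 15°·cos 52°, −sin 52°).
n = v₁ × v₂ = (-0.076, 0.208, 0.142) (taken with n_z > 0).
Dip δ = arctan(|n_h|/n_z) = arctan(0.222/0.142) = 57.4°.
Dip direction = azimuth of (n_x, n_y) = atan2(-0.076, 0.208) = 340°.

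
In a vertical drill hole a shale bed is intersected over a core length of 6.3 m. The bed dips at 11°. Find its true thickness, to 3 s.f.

True thickness t = h · cos(dip) = 6.3 × cos 11°
t = 6.3 × 0.9816 = 6.184 m

6.18 m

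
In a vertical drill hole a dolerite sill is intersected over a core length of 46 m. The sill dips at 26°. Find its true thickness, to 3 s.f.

True thickness t = h · cos(dip) = 46 × cos 26°
t = 46 × 0.8988 = 41.345 m

41.3 m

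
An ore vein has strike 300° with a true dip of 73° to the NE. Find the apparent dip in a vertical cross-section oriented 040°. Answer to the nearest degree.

The strike is 300° and the section trends 040°; the acute angle between them is β = 80°.
tan(apparent dip) = tan 73° · sin 80° = 3.2212
α = arctan(3.2212) = 72.75°

73°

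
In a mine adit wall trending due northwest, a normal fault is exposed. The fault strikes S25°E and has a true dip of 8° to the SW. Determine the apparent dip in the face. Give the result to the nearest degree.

The strike is S25°E and the section trends due northwest; the acute angle between them is β = 20°.
tan(apparent dip) = tan 8° · sin 20° = 0.0481
α = arctan(0.0481) = 2.75°

3°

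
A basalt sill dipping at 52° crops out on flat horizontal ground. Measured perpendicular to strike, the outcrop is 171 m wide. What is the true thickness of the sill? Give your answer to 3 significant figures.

True thickness t = w · sin(dip) = 171 × sin 52°
t = 171 × 0.7880 = 134.750 m

135 m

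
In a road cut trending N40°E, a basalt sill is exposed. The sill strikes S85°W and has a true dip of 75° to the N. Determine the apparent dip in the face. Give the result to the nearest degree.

69°

The strike is S85°W and the section trends N40°E; the acute angle between them is β = 45°.
tan α = tan 75° × sin 45° = 3.7321 × 0.7071 = 2.6390
α = arctan(2.6390) = 69.25°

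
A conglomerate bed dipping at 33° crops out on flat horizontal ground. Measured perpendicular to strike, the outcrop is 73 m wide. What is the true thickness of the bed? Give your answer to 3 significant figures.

39.8 m

True thickness t = w · sin(dip) = 73 × sin 33°
t = 73 × 0.5446 = 39.759 m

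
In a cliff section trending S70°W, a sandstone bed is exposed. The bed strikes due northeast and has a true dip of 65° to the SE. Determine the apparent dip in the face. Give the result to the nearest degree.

42°

The section lies 25° from the strike.
tan(apparent dip) = tan 65° · sin 25° = 0.9063
apparent dip = arctan 0.9063 = 42.19°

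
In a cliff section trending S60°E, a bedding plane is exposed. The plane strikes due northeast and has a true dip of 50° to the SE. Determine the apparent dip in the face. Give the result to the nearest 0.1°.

49.0°

The section lies 75° from the strike.
tan(apparent dip) = tan 50° · sin 75° = 1.1511
α = arctan(1.1511) = 49.02°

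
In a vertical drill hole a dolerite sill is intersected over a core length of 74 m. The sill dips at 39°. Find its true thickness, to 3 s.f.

57.5 m

True thickness t = h · cos(dip) = 74 × cos 39°
t = 74 × 0.7771 = 57.509 m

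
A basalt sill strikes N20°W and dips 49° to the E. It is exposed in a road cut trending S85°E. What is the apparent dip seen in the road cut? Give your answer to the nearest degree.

46°

The strike is N20°W and the section trends S85°E; the acute angle between them is β = 65°.
tan(apparent dip) = tan 49° · sin 65° = 1.0426
α = arctan(1.0426) = 46.19°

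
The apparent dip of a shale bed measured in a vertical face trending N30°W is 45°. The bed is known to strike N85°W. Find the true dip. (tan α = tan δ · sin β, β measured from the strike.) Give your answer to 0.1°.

The section is 55° from the strike.
tan δ = tan α / sin β = tan 45° / sin 55° = 1.0000 / 0.8192 = 1.2208
δ = arctan(1.2208) = 50.68°

50.7°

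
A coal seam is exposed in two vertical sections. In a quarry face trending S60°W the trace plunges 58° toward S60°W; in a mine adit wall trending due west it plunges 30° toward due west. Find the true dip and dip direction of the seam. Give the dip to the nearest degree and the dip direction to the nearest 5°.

The two traces are lines in the plane: v₁ = (sin 240°·cos 58°, cos 240°·cos 58°, −sin 58°), v₂ = (sin 270°·cos 30°, cos 270°·cos 30°, −sin 30°).
n = v₁ × v₂ = (-0.132, -0.505, 0.229) (taken with n_z > 0).
tan δ = √(n_x²+n_y²)/n_z = 0.522/0.229, so δ = 66.3°.
The horizontal component of n points toward azimuth atan2(n_x, n_y) = 195°, the dip direction.

true dip 66°, dip direction 195°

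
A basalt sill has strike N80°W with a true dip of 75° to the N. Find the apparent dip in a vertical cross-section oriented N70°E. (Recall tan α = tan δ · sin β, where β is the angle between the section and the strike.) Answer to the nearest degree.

The strike is N80°W and the section trends N70°E; the acute angle between them is β = 30°.
tan(apparent dip) = tan 75° · sin 30° = 1.8660
apparent dip = arctan 1.8660 = 61.81°

62°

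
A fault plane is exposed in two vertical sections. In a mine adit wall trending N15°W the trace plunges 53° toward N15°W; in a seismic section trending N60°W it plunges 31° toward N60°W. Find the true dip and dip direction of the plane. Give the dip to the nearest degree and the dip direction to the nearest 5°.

The two traces are lines in the plane: v₁ = (sin 345°·cos 53°, cos 345°·cos 53°, −sin 53°), v₂ = (sin 300°·cos 31°, cos 300°·cos 31°, −sin 31°).
The plane normal is n = v₁ × v₂ ∝ (0.043, 0.513, 0.365).
True dip = arccos(n_z / |n|) = arccos(0.5784) = 54.7°.
The horizontal component of n points toward azimuth atan2(n_x, n_y) = 5°, the dip direction.

true dip 55°, dip direction 005°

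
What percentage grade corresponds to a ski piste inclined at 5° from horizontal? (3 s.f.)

8.75%

grade % = 100 × tan 5° = 100 × 0.0875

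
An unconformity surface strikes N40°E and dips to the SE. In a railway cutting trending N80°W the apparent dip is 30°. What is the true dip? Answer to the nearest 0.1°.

33.7°

The section is 60° from the strike.
tan δ = tan α / sin β = tan 30° / sin 60° = 0.5774 / 0.8660 = 0.6667
true dip = arctan 0.6667 = 33.69°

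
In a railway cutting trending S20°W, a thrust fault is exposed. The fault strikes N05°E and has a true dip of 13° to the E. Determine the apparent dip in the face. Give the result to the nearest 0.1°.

3.4°

The section lies 15° from the strike.
tan(apparent dip) = tan 13° · sin 15° = 0.0598
α = arctan(0.0598) = 3.42°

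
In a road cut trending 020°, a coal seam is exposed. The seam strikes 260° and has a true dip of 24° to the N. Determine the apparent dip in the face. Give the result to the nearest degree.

Angle between strike (260°) and section (020°): β = 60°.
tan(apparent dip) = tan 24° · sin 60° = 0.3856
apparent dip = arctan 0.3856 = 21.09°

21°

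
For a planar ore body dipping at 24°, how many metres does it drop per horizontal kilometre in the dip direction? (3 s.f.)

445 m

drop per km = 1000 × tan 24° = 1000 × 0.4452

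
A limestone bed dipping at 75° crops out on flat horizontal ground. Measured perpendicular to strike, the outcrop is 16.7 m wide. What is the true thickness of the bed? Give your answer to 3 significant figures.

16.1 m

True thickness t = w · sin(dip) = 16.7 × sin 75°
t = 16.7 × 0.9659 = 16.131 m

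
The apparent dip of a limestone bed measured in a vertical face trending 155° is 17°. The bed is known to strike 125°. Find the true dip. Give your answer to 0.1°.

31.4°

The section is 30° from the strike.
tan(true dip) = tan 17° / sin 30° = 0.6115
true dip = arctan 0.6115 = 31.44°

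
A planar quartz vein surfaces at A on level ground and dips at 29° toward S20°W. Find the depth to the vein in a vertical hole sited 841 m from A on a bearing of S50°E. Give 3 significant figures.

The hole lies 70° from the dip direction, so the down-dip offset is 841 × cos 70° = 287.64 m.
Depth = down-dip offset × tan(dip) = 287.64 × tan 29° = 287.64 × 0.5543
Depth = 159.44 m

159 m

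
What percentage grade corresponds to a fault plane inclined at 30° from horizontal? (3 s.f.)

grade % = 100 × tan 30° = 100 × 0.5774

57.7%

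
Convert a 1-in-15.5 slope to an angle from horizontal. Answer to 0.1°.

tan θ = 1/15.5 = 0.0645
θ = arctan(0.0645) = 3.69°

3.7°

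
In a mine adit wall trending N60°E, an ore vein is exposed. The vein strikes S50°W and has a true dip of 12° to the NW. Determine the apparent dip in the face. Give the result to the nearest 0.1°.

2.1°

The strike is S50°W and the section trends N60°E; the acute angle between them is β = 10°.
tan(apparent dip) = tan 12° · sin 10° = 0.0369
α = arctan(0.0369) = 2.11°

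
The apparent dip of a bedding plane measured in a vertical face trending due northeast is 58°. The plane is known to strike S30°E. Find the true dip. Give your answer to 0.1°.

β = acute angle between strike S30°E and section due northeast = 75°.
tan δ = tan α / sin β = tan 58° / sin 75° = 1.6003 / 0.9659 = 1.6568
true dip = arctan 1.6568 = 58.89°

58.9°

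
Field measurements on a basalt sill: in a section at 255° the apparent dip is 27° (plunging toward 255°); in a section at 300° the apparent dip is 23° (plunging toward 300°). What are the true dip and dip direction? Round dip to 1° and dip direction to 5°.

true dip 27°, dip direction 265°

The two traces are lines in the plane: v₁ = (sin 255°·cos 27°, cos 255°·cos 27°, −sin 27°), v₂ = (sin 300°·cos 23°, cos 300°·cos 23°, −sin 23°).
Cross product v₁ × v₂ gives the pole to the plane: n ∝ (-0.299, -0.026, 0.580).
True dip = arccos(n_z / |n|) = arccos(0.8881) = 27.4°.
Dip direction = atan2(-0.299, -0.026) = 265° (azimuth of n's horizontal projection).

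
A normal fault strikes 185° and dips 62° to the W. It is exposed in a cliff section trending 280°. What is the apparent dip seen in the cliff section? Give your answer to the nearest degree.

62°

Angle between strike (185°) and section (280°): β = 85°.
tan(apparent dip) = tan 62° · sin 85° = 1.8736
apparent dip = arctan 1.8736 = 61.91°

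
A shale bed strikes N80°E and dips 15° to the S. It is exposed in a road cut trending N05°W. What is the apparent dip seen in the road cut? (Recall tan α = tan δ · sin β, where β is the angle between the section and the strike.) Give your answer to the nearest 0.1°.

14.9°

The strike is N80°E and the section trends N05°W; the acute angle between them is β = 85°.
tan(apparent dip) = tan 15° · sin 85° = 0.2669
α = arctan(0.2669) = 14.95°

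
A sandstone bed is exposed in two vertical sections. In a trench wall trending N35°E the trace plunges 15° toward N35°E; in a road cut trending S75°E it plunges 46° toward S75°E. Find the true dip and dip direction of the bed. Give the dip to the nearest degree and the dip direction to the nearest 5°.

true dip 46°, dip direction 110°

The two traces are lines in the plane: v₁ = (sin 35°·cos 15°, cos 35°·cos 15°, −sin 15°), v₂ = (sin 105°·cos 46°, cos 105°·cos 46°, −sin 46°).
The plane normal is n = v₁ × v₂ ∝ (0.616, -0.225, 0.631).
tan δ = √(n_x²+n_y²)/n_z = 0.655/0.631, so δ = 46.1°.
Dip direction = azimuth of (n_x, n_y) = atan2(0.616, -0.225) = 110°.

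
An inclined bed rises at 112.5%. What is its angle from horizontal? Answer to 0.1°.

48.4°

tan θ = 112.5/100 = 1.1250
θ = arctan(1.1250) = 48.37°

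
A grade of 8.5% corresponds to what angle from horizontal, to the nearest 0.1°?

4.9°

tan θ = 8.5/100 = 0.0850
θ = arctan(0.0850) = 4.86°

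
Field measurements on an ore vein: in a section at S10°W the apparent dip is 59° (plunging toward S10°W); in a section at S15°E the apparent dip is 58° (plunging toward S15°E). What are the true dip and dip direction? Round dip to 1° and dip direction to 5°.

Each apparent-dip line lies in the plane. As unit vectors (x east, y north, z up), v₁ plunges 59°→S10°W and v₂ plunges 58°→S15°E.
Cross product v₁ × v₂ gives the pole to the plane: n ∝ (-0.009, -0.193, 0.115).
True dip = arccos(n_z / |n|) = arccos(0.5118) = 59.2°.
Dip direction = azimuth of (n_x, n_y) = atan2(-0.009, -0.193) = 183°.

true dip 59°, dip direction 185°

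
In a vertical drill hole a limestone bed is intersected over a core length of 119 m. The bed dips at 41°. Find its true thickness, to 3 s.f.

True thickness t = h · cos(dip) = 119 × cos 41°
t = 119 × 0.7547 = 89.810 m

89.8 m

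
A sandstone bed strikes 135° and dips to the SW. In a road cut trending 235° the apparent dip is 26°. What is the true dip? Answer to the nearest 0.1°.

The section is 80° from the strike.
tan(true dip) = tan 26° / sin 80° = 0.4953
δ = arctan(0.4953) = 26.35°

26.3°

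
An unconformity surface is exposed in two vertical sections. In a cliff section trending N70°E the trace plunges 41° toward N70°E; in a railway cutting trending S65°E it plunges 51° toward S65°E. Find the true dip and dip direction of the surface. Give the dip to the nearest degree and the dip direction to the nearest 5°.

true dip 51°, dip direction 115°

The two traces are lines in the plane: v₁ = (sin 70°·cos 41°, cos 70°·cos 41°, −sin 41°), v₂ = (sin 115°·cos 51°, cos 115°·cos 51°, −sin 51°).
Cross product v₁ × v₂ gives the pole to the plane: n ∝ (0.375, -0.177, 0.336).
Dip δ = arctan(|n_h|/n_z) = arctan(0.415/0.336) = 51.0°.
The horizontal component of n points toward azimuth atan2(n_x, n_y) = 115°, the dip direction.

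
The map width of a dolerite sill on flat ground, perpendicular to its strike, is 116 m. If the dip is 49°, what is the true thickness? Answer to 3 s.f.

True thickness t = w · sin(dip) = 116 × sin 49°
t = 116 × 0.7547 = 87.546 m

87.5 m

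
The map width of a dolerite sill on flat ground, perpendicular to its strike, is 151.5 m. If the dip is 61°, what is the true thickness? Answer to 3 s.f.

133 m

True thickness t = w · sin(dip) = 151.5 × sin 61°
t = 151.5 × 0.8746 = 132.505 m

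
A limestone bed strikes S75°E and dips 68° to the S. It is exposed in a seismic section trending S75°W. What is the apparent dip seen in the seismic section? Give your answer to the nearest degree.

51°

Angle between strike (S75°E) and section (S75°W): β = 30°.
tan α = tan 68° × sin 30° = 2.4751 × 0.5000 = 1.2375
apparent dip = arctan 1.2375 = 51.06°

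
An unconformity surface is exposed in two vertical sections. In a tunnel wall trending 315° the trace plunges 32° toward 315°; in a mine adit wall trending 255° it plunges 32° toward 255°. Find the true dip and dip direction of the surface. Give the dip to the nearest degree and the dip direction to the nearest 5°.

Each apparent-dip line lies in the plane. As unit vectors (x east, y north, z up), v₁ plunges 32°→315° and v₂ plunges 32°→255°.
The plane normal is n = v₁ × v₂ ∝ (-0.434, 0.116, 0.623).
True dip = arccos(n_z / |n|) = arccos(0.8109) = 35.8°.
Dip direction = azimuth of (n_x, n_y) = atan2(-0.434, 0.116) = 285°.

true dip 36°, dip direction 285°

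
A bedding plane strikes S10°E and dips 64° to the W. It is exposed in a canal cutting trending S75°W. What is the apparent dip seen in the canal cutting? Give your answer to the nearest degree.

The strike is S10°E and the section trends S75°W; the acute angle between them is β = 85°.
tan(apparent dip) = tan 64° · sin 85° = 2.0425
α = arctan(2.0425) = 63.91°

64°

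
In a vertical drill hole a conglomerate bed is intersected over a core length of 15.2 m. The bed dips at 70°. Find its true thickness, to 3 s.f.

5.20 m

True thickness t = h · cos(dip) = 15.2 × cos 70°
t = 15.2 × 0.3420 = 5.199 m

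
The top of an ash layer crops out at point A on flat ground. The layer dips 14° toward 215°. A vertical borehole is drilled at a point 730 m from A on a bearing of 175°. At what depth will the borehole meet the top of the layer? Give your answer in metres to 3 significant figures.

139 m

The hole lies 40° from the dip direction, so the down-dip offset is 730 × cos 40° = 559.21 m.
Depth = down-dip offset × tan(dip) = 559.21 × tan 14° = 559.21 × 0.2493
Depth = 139.43 m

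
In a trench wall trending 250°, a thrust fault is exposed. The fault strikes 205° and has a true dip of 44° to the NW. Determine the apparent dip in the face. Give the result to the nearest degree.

Angle between strike (205°) and section (250°): β = 45°.
tan α = tan 44° × sin 45° = 0.9657 × 0.7071 = 0.6828
α = arctan(0.6828) = 34.33°

34°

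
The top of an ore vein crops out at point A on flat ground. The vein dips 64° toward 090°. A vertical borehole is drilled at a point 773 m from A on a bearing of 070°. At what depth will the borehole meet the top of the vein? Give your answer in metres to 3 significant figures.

The hole lies 20° from the dip direction, so the down-dip offset is 773 × cos 20° = 726.38 m.
Depth = down-dip offset × tan(dip) = 726.38 × tan 64° = 726.38 × 2.0503
Depth = 1489.30 m

1490 m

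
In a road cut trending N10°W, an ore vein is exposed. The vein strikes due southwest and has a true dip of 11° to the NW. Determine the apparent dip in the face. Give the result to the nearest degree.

The strike is due southwest and the section trends N10°W; the acute angle between them is β = 55°.
tan α = tan 11° × sin 55° = 0.1944 × 0.8192 = 0.1592
apparent dip = arctan 0.1592 = 9.05°

9°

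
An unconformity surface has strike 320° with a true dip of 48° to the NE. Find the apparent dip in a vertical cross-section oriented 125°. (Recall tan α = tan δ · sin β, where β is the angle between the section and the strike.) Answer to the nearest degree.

16°

The strike is 320° and the section trends 125°; the acute angle between them is β = 15°.
tan α = tan 48° × sin 15° = 1.1106 × 0.2588 = 0.2874
apparent dip = arctan 0.2874 = 16.04°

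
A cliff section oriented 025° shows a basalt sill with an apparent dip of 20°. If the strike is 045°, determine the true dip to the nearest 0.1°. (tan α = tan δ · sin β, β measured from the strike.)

The section is 20° from the strike.
tan δ = tan α / sin β = tan 20° / sin 20° = 0.3640 / 0.3420 = 1.0642
true dip = arctan 1.0642 = 46.78°

46.8°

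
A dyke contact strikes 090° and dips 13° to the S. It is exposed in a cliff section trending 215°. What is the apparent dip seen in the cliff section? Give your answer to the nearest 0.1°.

10.7°

The strike is 090° and the section trends 215°; the acute angle between them is β = 55°.
tan α = tan 13° × sin 55° = 0.2309 × 0.8192 = 0.1891
apparent dip = arctan 0.1891 = 10.71°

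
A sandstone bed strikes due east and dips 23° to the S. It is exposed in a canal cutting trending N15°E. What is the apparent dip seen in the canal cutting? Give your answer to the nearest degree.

22°

The strike is due east and the section trends N15°E; the acute angle between them is β = 75°.
tan(apparent dip) = tan 23° · sin 75° = 0.4100
apparent dip = arctan 0.4100 = 22.29°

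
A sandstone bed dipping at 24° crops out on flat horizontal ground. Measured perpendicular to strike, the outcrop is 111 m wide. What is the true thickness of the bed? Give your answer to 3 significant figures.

45.1 m

True thickness t = w · sin(dip) = 111 × sin 24°
t = 111 × 0.4067 = 45.148 m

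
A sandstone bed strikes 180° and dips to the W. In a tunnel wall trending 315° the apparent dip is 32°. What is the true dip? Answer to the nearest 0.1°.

The section is 45° from the strike.
tan(true dip) = tan 32° / sin 45° = 0.8837
δ = arctan(0.8837) = 41.47°

41.5°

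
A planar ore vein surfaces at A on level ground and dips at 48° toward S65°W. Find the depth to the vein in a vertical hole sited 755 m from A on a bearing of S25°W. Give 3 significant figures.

642 m

The hole lies 40° from the dip direction, so the down-dip offset is 755 × cos 40° = 578.36 m.
Depth = down-dip offset × tan(dip) = 578.36 × tan 48° = 578.36 × 1.1106
Depth = 642.34 m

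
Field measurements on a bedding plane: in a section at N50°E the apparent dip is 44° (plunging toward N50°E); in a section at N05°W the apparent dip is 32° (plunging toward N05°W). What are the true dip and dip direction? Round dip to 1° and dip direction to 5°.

true dip 44°, dip direction 045°

Represent each trace as a vector plunging at its apparent dip toward its trend (east-north-up frame): v₁ = (0.551, 0.462, -0.695), v₂ = (-0.074, 0.845, -0.530).
Cross product v₁ × v₂ gives the pole to the plane: n ∝ (0.342, 0.343, 0.500).
Dip δ = arctan(|n_h|/n_z) = arctan(0.485/0.500) = 44.1°.
Dip direction = azimuth of (n_x, n_y) = atan2(0.342, 0.343) = 45°.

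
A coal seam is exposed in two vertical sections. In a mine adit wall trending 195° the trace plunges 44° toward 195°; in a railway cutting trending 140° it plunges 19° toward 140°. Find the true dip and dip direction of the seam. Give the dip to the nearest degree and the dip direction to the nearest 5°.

The two traces are lines in the plane: v₁ = (sin 195°·cos 44°, cos 195°·cos 44°, −sin 44°), v₂ = (sin 140°·cos 19°, cos 140°·cos 19°, −sin 19°).
The plane normal is n = v₁ × v₂ ∝ (-0.277, -0.483, 0.557).
tan δ = √(n_x²+n_y²)/n_z = 0.557/0.557, so δ = 45.0°.
Dip direction = atan2(-0.277, -0.483) = 210° (azimuth of n's horizontal projection).

true dip 45°, dip direction 210°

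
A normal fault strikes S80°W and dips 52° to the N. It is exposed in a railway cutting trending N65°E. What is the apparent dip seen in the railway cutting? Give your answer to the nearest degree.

Angle between strike (S80°W) and section (N65°E): β = 15°.
tan α = tan 52° × sin 15° = 1.2799 × 0.2588 = 0.3313
apparent dip = arctan 0.3313 = 18.33°

18°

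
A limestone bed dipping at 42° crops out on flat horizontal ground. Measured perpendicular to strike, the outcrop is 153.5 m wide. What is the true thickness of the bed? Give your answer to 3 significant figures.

103 m

True thickness t = w · sin(dip) = 153.5 × sin 42°
t = 153.5 × 0.6691 = 102.712 m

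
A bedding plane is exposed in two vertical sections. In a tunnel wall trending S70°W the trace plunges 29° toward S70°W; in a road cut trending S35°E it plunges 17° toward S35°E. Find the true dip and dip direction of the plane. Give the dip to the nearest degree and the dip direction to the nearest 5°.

Represent each trace as a vector plunging at its apparent dip toward its trend (east-north-up frame): v₁ = (-0.822, -0.299, -0.485), v₂ = (0.549, -0.783, -0.292).
n = v₁ × v₂ = (-0.292, -0.506, 0.808) (taken with n_z > 0).
Dip δ = arctan(|n_h|/n_z) = arctan(0.585/0.808) = 35.9°.
Dip direction = atan2(-0.292, -0.506) = 210° (azimuth of n's horizontal projection).

true dip 36°, dip direction 210°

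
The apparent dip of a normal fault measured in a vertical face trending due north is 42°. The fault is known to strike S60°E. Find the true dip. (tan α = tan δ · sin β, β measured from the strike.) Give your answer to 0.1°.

46.1°

β = acute angle between strike S60°E and section due north = 60°.
tan δ = tan α / sin β = tan 42° / sin 60° = 0.9004 / 0.8660 = 1.0397
true dip = arctan 1.0397 = 46.11°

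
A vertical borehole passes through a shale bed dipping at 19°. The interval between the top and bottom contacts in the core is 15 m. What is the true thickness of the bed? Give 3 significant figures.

True thickness t = h · cos(dip) = 15 × cos 19°
t = 15 × 0.9455 = 14.183 m

14.2 m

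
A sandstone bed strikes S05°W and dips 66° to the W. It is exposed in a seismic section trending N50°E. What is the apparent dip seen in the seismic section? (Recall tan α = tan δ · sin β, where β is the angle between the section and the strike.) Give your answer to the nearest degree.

The section lies 45° from the strike.
tan α = tan 66° × sin 45° = 2.2460 × 0.7071 = 1.5882
α = arctan(1.5882) = 57.80°

58°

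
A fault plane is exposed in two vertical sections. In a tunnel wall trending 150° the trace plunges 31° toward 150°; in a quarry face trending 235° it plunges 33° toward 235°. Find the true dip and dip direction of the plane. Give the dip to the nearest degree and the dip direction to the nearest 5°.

Represent each trace as a vector plunging at its apparent dip toward its trend (east-north-up frame): v₁ = (0.429, -0.742, -0.515), v₂ = (-0.687, -0.481, -0.545).
Cross product v₁ × v₂ gives the pole to the plane: n ∝ (-0.157, -0.587, 0.716).
True dip = arccos(n_z / |n|) = arccos(0.7624) = 40.3°.
Dip direction = azimuth of (n_x, n_y) = atan2(-0.157, -0.587) = 195°.

true dip 40°, dip direction 195°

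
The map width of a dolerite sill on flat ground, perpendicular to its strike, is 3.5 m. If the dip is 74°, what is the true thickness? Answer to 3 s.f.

True thickness t = w · sin(dip) = 3.5 × sin 74°
t = 3.5 × 0.9613 = 3.364 m

3.36 m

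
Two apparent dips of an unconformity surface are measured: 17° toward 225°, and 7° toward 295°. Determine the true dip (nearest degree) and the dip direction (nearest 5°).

true dip 17°, dip direction 230°

The two traces are lines in the plane: v₁ = (sin 225°·cos 17°, cos 225°·cos 17°, −sin 17°), v₂ = (sin 295°·cos 7°, cos 295°·cos 7°, −sin 7°).
The plane normal is n = v₁ × v₂ ∝ (-0.205, -0.181, 0.892).
Dip δ = arctan(|n_h|/n_z) = arctan(0.273/0.892) = 17.0°.
Dip direction = azimuth of (n_x, n_y) = atan2(-0.205, -0.181) = 229°.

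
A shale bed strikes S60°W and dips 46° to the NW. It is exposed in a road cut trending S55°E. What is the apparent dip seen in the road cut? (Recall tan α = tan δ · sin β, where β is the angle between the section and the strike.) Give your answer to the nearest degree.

The strike is S60°W and the section trends S55°E; the acute angle between them is β = 65°.
tan α = tan 46° × sin 65° = 1.0355 × 0.9063 = 0.9385
apparent dip = arctan 0.9385 = 43.18°

43°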